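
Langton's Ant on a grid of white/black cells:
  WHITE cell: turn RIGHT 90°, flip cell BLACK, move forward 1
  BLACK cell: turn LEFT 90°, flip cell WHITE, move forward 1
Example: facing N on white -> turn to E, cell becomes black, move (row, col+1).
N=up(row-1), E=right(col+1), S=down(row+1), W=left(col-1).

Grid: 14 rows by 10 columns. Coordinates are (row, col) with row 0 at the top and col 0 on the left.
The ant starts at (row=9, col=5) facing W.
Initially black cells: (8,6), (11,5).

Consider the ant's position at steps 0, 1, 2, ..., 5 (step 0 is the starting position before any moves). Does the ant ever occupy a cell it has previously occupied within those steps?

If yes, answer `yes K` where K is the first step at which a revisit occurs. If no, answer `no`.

Answer: no

Derivation:
Step 1: on WHITE (9,5): turn R to N, flip to black, move to (8,5). |black|=3 — new cell
Step 2: on WHITE (8,5): turn R to E, flip to black, move to (8,6). |black|=4 — new cell
Step 3: on BLACK (8,6): turn L to N, flip to white, move to (7,6). |black|=3 — new cell
Step 4: on WHITE (7,6): turn R to E, flip to black, move to (7,7). |black|=4 — new cell
Step 5: on WHITE (7,7): turn R to S, flip to black, move to (8,7). |black|=5 — new cell
No revisit within 5 steps.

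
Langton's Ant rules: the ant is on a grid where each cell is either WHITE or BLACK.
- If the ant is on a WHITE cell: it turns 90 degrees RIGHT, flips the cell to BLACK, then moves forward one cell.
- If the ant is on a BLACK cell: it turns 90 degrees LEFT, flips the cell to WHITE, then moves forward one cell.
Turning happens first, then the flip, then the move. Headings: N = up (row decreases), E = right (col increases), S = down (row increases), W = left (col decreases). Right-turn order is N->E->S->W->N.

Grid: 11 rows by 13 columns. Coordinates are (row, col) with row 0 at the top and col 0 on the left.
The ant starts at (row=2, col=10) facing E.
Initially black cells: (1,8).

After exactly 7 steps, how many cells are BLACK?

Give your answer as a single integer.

Step 1: on WHITE (2,10): turn R to S, flip to black, move to (3,10). |black|=2
Step 2: on WHITE (3,10): turn R to W, flip to black, move to (3,9). |black|=3
Step 3: on WHITE (3,9): turn R to N, flip to black, move to (2,9). |black|=4
Step 4: on WHITE (2,9): turn R to E, flip to black, move to (2,10). |black|=5
Step 5: on BLACK (2,10): turn L to N, flip to white, move to (1,10). |black|=4
Step 6: on WHITE (1,10): turn R to E, flip to black, move to (1,11). |black|=5
Step 7: on WHITE (1,11): turn R to S, flip to black, move to (2,11). |black|=6

Answer: 6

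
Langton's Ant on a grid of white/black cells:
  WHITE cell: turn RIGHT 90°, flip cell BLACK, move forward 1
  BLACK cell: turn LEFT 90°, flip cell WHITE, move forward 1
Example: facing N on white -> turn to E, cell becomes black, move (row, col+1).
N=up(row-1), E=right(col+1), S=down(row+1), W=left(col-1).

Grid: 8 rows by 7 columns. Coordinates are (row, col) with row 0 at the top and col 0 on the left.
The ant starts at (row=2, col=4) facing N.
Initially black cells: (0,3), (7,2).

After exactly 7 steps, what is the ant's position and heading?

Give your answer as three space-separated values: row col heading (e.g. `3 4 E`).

Step 1: on WHITE (2,4): turn R to E, flip to black, move to (2,5). |black|=3
Step 2: on WHITE (2,5): turn R to S, flip to black, move to (3,5). |black|=4
Step 3: on WHITE (3,5): turn R to W, flip to black, move to (3,4). |black|=5
Step 4: on WHITE (3,4): turn R to N, flip to black, move to (2,4). |black|=6
Step 5: on BLACK (2,4): turn L to W, flip to white, move to (2,3). |black|=5
Step 6: on WHITE (2,3): turn R to N, flip to black, move to (1,3). |black|=6
Step 7: on WHITE (1,3): turn R to E, flip to black, move to (1,4). |black|=7

Answer: 1 4 E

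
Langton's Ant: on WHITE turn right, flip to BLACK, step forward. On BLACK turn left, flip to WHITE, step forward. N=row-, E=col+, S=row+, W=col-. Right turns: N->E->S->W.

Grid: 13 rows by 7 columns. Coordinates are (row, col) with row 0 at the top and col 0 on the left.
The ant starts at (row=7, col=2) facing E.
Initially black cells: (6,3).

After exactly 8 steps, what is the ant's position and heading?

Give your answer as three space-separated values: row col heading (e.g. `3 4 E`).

Step 1: on WHITE (7,2): turn R to S, flip to black, move to (8,2). |black|=2
Step 2: on WHITE (8,2): turn R to W, flip to black, move to (8,1). |black|=3
Step 3: on WHITE (8,1): turn R to N, flip to black, move to (7,1). |black|=4
Step 4: on WHITE (7,1): turn R to E, flip to black, move to (7,2). |black|=5
Step 5: on BLACK (7,2): turn L to N, flip to white, move to (6,2). |black|=4
Step 6: on WHITE (6,2): turn R to E, flip to black, move to (6,3). |black|=5
Step 7: on BLACK (6,3): turn L to N, flip to white, move to (5,3). |black|=4
Step 8: on WHITE (5,3): turn R to E, flip to black, move to (5,4). |black|=5

Answer: 5 4 E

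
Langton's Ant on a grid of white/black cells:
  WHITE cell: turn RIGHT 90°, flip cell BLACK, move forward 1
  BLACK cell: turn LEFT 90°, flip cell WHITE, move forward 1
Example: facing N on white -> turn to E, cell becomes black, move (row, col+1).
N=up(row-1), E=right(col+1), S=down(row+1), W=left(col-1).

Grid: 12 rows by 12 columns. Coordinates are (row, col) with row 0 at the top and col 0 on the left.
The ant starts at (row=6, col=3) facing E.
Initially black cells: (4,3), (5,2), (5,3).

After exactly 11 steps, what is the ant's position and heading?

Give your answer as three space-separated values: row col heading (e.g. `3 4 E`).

Answer: 8 4 S

Derivation:
Step 1: on WHITE (6,3): turn R to S, flip to black, move to (7,3). |black|=4
Step 2: on WHITE (7,3): turn R to W, flip to black, move to (7,2). |black|=5
Step 3: on WHITE (7,2): turn R to N, flip to black, move to (6,2). |black|=6
Step 4: on WHITE (6,2): turn R to E, flip to black, move to (6,3). |black|=7
Step 5: on BLACK (6,3): turn L to N, flip to white, move to (5,3). |black|=6
Step 6: on BLACK (5,3): turn L to W, flip to white, move to (5,2). |black|=5
Step 7: on BLACK (5,2): turn L to S, flip to white, move to (6,2). |black|=4
Step 8: on BLACK (6,2): turn L to E, flip to white, move to (6,3). |black|=3
Step 9: on WHITE (6,3): turn R to S, flip to black, move to (7,3). |black|=4
Step 10: on BLACK (7,3): turn L to E, flip to white, move to (7,4). |black|=3
Step 11: on WHITE (7,4): turn R to S, flip to black, move to (8,4). |black|=4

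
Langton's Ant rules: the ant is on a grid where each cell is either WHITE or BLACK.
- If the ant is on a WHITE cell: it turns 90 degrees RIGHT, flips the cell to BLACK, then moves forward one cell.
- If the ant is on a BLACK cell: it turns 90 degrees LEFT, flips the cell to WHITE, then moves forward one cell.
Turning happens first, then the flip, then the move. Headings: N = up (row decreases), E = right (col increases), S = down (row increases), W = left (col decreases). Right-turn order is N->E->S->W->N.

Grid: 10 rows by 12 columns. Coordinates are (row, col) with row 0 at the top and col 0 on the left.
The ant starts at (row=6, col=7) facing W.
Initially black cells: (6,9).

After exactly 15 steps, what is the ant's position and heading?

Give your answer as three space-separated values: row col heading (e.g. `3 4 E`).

Answer: 6 8 N

Derivation:
Step 1: on WHITE (6,7): turn R to N, flip to black, move to (5,7). |black|=2
Step 2: on WHITE (5,7): turn R to E, flip to black, move to (5,8). |black|=3
Step 3: on WHITE (5,8): turn R to S, flip to black, move to (6,8). |black|=4
Step 4: on WHITE (6,8): turn R to W, flip to black, move to (6,7). |black|=5
Step 5: on BLACK (6,7): turn L to S, flip to white, move to (7,7). |black|=4
Step 6: on WHITE (7,7): turn R to W, flip to black, move to (7,6). |black|=5
Step 7: on WHITE (7,6): turn R to N, flip to black, move to (6,6). |black|=6
Step 8: on WHITE (6,6): turn R to E, flip to black, move to (6,7). |black|=7
Step 9: on WHITE (6,7): turn R to S, flip to black, move to (7,7). |black|=8
Step 10: on BLACK (7,7): turn L to E, flip to white, move to (7,8). |black|=7
Step 11: on WHITE (7,8): turn R to S, flip to black, move to (8,8). |black|=8
Step 12: on WHITE (8,8): turn R to W, flip to black, move to (8,7). |black|=9
Step 13: on WHITE (8,7): turn R to N, flip to black, move to (7,7). |black|=10
Step 14: on WHITE (7,7): turn R to E, flip to black, move to (7,8). |black|=11
Step 15: on BLACK (7,8): turn L to N, flip to white, move to (6,8). |black|=10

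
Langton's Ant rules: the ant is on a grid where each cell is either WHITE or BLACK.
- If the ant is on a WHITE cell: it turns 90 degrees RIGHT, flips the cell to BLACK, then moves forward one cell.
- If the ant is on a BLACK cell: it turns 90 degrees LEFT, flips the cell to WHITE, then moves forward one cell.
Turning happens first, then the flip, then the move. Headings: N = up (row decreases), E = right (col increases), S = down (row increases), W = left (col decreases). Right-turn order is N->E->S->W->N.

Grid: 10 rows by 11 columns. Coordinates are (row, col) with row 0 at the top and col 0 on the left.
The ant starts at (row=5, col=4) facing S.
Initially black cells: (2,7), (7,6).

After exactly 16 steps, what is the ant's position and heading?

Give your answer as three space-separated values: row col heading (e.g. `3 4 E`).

Answer: 5 4 S

Derivation:
Step 1: on WHITE (5,4): turn R to W, flip to black, move to (5,3). |black|=3
Step 2: on WHITE (5,3): turn R to N, flip to black, move to (4,3). |black|=4
Step 3: on WHITE (4,3): turn R to E, flip to black, move to (4,4). |black|=5
Step 4: on WHITE (4,4): turn R to S, flip to black, move to (5,4). |black|=6
Step 5: on BLACK (5,4): turn L to E, flip to white, move to (5,5). |black|=5
Step 6: on WHITE (5,5): turn R to S, flip to black, move to (6,5). |black|=6
Step 7: on WHITE (6,5): turn R to W, flip to black, move to (6,4). |black|=7
Step 8: on WHITE (6,4): turn R to N, flip to black, move to (5,4). |black|=8
Step 9: on WHITE (5,4): turn R to E, flip to black, move to (5,5). |black|=9
Step 10: on BLACK (5,5): turn L to N, flip to white, move to (4,5). |black|=8
Step 11: on WHITE (4,5): turn R to E, flip to black, move to (4,6). |black|=9
Step 12: on WHITE (4,6): turn R to S, flip to black, move to (5,6). |black|=10
Step 13: on WHITE (5,6): turn R to W, flip to black, move to (5,5). |black|=11
Step 14: on WHITE (5,5): turn R to N, flip to black, move to (4,5). |black|=12
Step 15: on BLACK (4,5): turn L to W, flip to white, move to (4,4). |black|=11
Step 16: on BLACK (4,4): turn L to S, flip to white, move to (5,4). |black|=10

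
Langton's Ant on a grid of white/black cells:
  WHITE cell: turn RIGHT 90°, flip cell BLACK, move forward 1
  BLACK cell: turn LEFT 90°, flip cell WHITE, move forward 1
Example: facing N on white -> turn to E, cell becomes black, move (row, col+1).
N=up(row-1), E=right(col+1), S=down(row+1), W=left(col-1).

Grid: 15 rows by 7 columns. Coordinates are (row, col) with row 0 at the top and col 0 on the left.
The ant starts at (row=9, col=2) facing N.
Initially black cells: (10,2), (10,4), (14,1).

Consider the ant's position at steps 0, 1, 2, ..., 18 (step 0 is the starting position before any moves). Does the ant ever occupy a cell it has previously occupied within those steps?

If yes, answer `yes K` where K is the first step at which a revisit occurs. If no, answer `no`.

Step 1: on WHITE (9,2): turn R to E, flip to black, move to (9,3). |black|=4 — new cell
Step 2: on WHITE (9,3): turn R to S, flip to black, move to (10,3). |black|=5 — new cell
Step 3: on WHITE (10,3): turn R to W, flip to black, move to (10,2). |black|=6 — new cell
Step 4: on BLACK (10,2): turn L to S, flip to white, move to (11,2). |black|=5 — new cell
Step 5: on WHITE (11,2): turn R to W, flip to black, move to (11,1). |black|=6 — new cell
Step 6: on WHITE (11,1): turn R to N, flip to black, move to (10,1). |black|=7 — new cell
Step 7: on WHITE (10,1): turn R to E, flip to black, move to (10,2). |black|=8 — REVISIT

Answer: yes 7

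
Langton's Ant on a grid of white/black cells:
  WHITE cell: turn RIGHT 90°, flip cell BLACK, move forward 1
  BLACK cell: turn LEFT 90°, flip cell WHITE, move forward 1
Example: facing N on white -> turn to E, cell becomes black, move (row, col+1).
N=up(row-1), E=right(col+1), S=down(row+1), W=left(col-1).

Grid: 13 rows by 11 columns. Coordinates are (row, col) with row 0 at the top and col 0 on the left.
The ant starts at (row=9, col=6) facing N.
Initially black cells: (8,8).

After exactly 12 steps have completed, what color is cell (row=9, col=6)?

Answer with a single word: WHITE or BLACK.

Answer: BLACK

Derivation:
Step 1: on WHITE (9,6): turn R to E, flip to black, move to (9,7). |black|=2
Step 2: on WHITE (9,7): turn R to S, flip to black, move to (10,7). |black|=3
Step 3: on WHITE (10,7): turn R to W, flip to black, move to (10,6). |black|=4
Step 4: on WHITE (10,6): turn R to N, flip to black, move to (9,6). |black|=5
Step 5: on BLACK (9,6): turn L to W, flip to white, move to (9,5). |black|=4
Step 6: on WHITE (9,5): turn R to N, flip to black, move to (8,5). |black|=5
Step 7: on WHITE (8,5): turn R to E, flip to black, move to (8,6). |black|=6
Step 8: on WHITE (8,6): turn R to S, flip to black, move to (9,6). |black|=7
Step 9: on WHITE (9,6): turn R to W, flip to black, move to (9,5). |black|=8
Step 10: on BLACK (9,5): turn L to S, flip to white, move to (10,5). |black|=7
Step 11: on WHITE (10,5): turn R to W, flip to black, move to (10,4). |black|=8
Step 12: on WHITE (10,4): turn R to N, flip to black, move to (9,4). |black|=9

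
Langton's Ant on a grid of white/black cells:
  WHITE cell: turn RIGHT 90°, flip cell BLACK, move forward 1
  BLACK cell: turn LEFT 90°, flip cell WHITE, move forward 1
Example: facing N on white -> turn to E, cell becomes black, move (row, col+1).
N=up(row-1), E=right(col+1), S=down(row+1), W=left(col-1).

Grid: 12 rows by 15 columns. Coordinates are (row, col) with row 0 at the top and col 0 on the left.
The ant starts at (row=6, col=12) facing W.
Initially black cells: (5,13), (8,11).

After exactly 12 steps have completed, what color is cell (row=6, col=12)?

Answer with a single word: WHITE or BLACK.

Answer: BLACK

Derivation:
Step 1: on WHITE (6,12): turn R to N, flip to black, move to (5,12). |black|=3
Step 2: on WHITE (5,12): turn R to E, flip to black, move to (5,13). |black|=4
Step 3: on BLACK (5,13): turn L to N, flip to white, move to (4,13). |black|=3
Step 4: on WHITE (4,13): turn R to E, flip to black, move to (4,14). |black|=4
Step 5: on WHITE (4,14): turn R to S, flip to black, move to (5,14). |black|=5
Step 6: on WHITE (5,14): turn R to W, flip to black, move to (5,13). |black|=6
Step 7: on WHITE (5,13): turn R to N, flip to black, move to (4,13). |black|=7
Step 8: on BLACK (4,13): turn L to W, flip to white, move to (4,12). |black|=6
Step 9: on WHITE (4,12): turn R to N, flip to black, move to (3,12). |black|=7
Step 10: on WHITE (3,12): turn R to E, flip to black, move to (3,13). |black|=8
Step 11: on WHITE (3,13): turn R to S, flip to black, move to (4,13). |black|=9
Step 12: on WHITE (4,13): turn R to W, flip to black, move to (4,12). |black|=10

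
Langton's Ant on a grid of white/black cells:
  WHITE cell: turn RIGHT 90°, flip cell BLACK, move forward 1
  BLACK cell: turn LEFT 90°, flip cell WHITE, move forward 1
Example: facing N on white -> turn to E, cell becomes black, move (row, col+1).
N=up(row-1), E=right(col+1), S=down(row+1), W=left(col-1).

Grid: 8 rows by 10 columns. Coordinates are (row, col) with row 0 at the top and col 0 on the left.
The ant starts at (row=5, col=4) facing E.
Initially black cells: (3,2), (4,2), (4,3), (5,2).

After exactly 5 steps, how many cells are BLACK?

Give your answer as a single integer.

Answer: 7

Derivation:
Step 1: on WHITE (5,4): turn R to S, flip to black, move to (6,4). |black|=5
Step 2: on WHITE (6,4): turn R to W, flip to black, move to (6,3). |black|=6
Step 3: on WHITE (6,3): turn R to N, flip to black, move to (5,3). |black|=7
Step 4: on WHITE (5,3): turn R to E, flip to black, move to (5,4). |black|=8
Step 5: on BLACK (5,4): turn L to N, flip to white, move to (4,4). |black|=7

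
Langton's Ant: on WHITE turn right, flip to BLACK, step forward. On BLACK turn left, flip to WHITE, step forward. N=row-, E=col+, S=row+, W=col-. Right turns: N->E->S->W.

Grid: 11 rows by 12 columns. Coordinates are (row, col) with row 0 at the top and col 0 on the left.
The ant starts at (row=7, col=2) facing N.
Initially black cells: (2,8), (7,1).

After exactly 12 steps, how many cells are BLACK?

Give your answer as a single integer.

Step 1: on WHITE (7,2): turn R to E, flip to black, move to (7,3). |black|=3
Step 2: on WHITE (7,3): turn R to S, flip to black, move to (8,3). |black|=4
Step 3: on WHITE (8,3): turn R to W, flip to black, move to (8,2). |black|=5
Step 4: on WHITE (8,2): turn R to N, flip to black, move to (7,2). |black|=6
Step 5: on BLACK (7,2): turn L to W, flip to white, move to (7,1). |black|=5
Step 6: on BLACK (7,1): turn L to S, flip to white, move to (8,1). |black|=4
Step 7: on WHITE (8,1): turn R to W, flip to black, move to (8,0). |black|=5
Step 8: on WHITE (8,0): turn R to N, flip to black, move to (7,0). |black|=6
Step 9: on WHITE (7,0): turn R to E, flip to black, move to (7,1). |black|=7
Step 10: on WHITE (7,1): turn R to S, flip to black, move to (8,1). |black|=8
Step 11: on BLACK (8,1): turn L to E, flip to white, move to (8,2). |black|=7
Step 12: on BLACK (8,2): turn L to N, flip to white, move to (7,2). |black|=6

Answer: 6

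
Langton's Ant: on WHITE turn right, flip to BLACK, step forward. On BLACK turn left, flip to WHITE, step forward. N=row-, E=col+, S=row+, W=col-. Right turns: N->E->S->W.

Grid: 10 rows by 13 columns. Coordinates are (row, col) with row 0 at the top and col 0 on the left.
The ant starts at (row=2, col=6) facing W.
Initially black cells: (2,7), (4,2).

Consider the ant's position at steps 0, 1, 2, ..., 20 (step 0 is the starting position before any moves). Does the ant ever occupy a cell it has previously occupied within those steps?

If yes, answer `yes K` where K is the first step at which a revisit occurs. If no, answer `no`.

Step 1: on WHITE (2,6): turn R to N, flip to black, move to (1,6). |black|=3 — new cell
Step 2: on WHITE (1,6): turn R to E, flip to black, move to (1,7). |black|=4 — new cell
Step 3: on WHITE (1,7): turn R to S, flip to black, move to (2,7). |black|=5 — new cell
Step 4: on BLACK (2,7): turn L to E, flip to white, move to (2,8). |black|=4 — new cell
Step 5: on WHITE (2,8): turn R to S, flip to black, move to (3,8). |black|=5 — new cell
Step 6: on WHITE (3,8): turn R to W, flip to black, move to (3,7). |black|=6 — new cell
Step 7: on WHITE (3,7): turn R to N, flip to black, move to (2,7). |black|=7 — REVISIT

Answer: yes 7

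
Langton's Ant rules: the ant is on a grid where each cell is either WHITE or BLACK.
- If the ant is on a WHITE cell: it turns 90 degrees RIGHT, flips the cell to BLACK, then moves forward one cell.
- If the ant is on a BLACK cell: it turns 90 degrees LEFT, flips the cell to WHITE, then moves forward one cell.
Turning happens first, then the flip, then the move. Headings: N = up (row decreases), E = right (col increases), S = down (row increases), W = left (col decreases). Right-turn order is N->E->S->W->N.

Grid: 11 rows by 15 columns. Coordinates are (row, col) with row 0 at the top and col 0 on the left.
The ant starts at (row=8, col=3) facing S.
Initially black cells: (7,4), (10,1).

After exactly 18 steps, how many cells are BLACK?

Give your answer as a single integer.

Answer: 8

Derivation:
Step 1: on WHITE (8,3): turn R to W, flip to black, move to (8,2). |black|=3
Step 2: on WHITE (8,2): turn R to N, flip to black, move to (7,2). |black|=4
Step 3: on WHITE (7,2): turn R to E, flip to black, move to (7,3). |black|=5
Step 4: on WHITE (7,3): turn R to S, flip to black, move to (8,3). |black|=6
Step 5: on BLACK (8,3): turn L to E, flip to white, move to (8,4). |black|=5
Step 6: on WHITE (8,4): turn R to S, flip to black, move to (9,4). |black|=6
Step 7: on WHITE (9,4): turn R to W, flip to black, move to (9,3). |black|=7
Step 8: on WHITE (9,3): turn R to N, flip to black, move to (8,3). |black|=8
Step 9: on WHITE (8,3): turn R to E, flip to black, move to (8,4). |black|=9
Step 10: on BLACK (8,4): turn L to N, flip to white, move to (7,4). |black|=8
Step 11: on BLACK (7,4): turn L to W, flip to white, move to (7,3). |black|=7
Step 12: on BLACK (7,3): turn L to S, flip to white, move to (8,3). |black|=6
Step 13: on BLACK (8,3): turn L to E, flip to white, move to (8,4). |black|=5
Step 14: on WHITE (8,4): turn R to S, flip to black, move to (9,4). |black|=6
Step 15: on BLACK (9,4): turn L to E, flip to white, move to (9,5). |black|=5
Step 16: on WHITE (9,5): turn R to S, flip to black, move to (10,5). |black|=6
Step 17: on WHITE (10,5): turn R to W, flip to black, move to (10,4). |black|=7
Step 18: on WHITE (10,4): turn R to N, flip to black, move to (9,4). |black|=8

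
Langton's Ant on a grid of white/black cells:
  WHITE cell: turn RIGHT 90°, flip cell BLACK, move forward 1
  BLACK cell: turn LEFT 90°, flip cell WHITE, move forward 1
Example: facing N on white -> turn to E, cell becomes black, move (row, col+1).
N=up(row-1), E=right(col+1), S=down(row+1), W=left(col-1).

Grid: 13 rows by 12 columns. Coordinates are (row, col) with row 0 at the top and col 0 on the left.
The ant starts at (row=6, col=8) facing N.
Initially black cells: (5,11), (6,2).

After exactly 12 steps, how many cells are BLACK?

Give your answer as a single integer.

Answer: 10

Derivation:
Step 1: on WHITE (6,8): turn R to E, flip to black, move to (6,9). |black|=3
Step 2: on WHITE (6,9): turn R to S, flip to black, move to (7,9). |black|=4
Step 3: on WHITE (7,9): turn R to W, flip to black, move to (7,8). |black|=5
Step 4: on WHITE (7,8): turn R to N, flip to black, move to (6,8). |black|=6
Step 5: on BLACK (6,8): turn L to W, flip to white, move to (6,7). |black|=5
Step 6: on WHITE (6,7): turn R to N, flip to black, move to (5,7). |black|=6
Step 7: on WHITE (5,7): turn R to E, flip to black, move to (5,8). |black|=7
Step 8: on WHITE (5,8): turn R to S, flip to black, move to (6,8). |black|=8
Step 9: on WHITE (6,8): turn R to W, flip to black, move to (6,7). |black|=9
Step 10: on BLACK (6,7): turn L to S, flip to white, move to (7,7). |black|=8
Step 11: on WHITE (7,7): turn R to W, flip to black, move to (7,6). |black|=9
Step 12: on WHITE (7,6): turn R to N, flip to black, move to (6,6). |black|=10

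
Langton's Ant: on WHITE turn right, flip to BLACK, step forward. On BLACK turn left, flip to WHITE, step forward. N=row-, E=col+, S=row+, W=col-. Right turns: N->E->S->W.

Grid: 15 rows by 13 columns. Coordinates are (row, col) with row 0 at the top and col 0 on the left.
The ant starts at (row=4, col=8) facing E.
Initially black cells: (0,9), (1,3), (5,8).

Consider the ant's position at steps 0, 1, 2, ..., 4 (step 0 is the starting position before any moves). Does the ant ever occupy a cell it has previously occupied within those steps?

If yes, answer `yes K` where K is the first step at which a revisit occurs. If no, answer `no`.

Answer: no

Derivation:
Step 1: on WHITE (4,8): turn R to S, flip to black, move to (5,8). |black|=4 — new cell
Step 2: on BLACK (5,8): turn L to E, flip to white, move to (5,9). |black|=3 — new cell
Step 3: on WHITE (5,9): turn R to S, flip to black, move to (6,9). |black|=4 — new cell
Step 4: on WHITE (6,9): turn R to W, flip to black, move to (6,8). |black|=5 — new cell
No revisit within 4 steps.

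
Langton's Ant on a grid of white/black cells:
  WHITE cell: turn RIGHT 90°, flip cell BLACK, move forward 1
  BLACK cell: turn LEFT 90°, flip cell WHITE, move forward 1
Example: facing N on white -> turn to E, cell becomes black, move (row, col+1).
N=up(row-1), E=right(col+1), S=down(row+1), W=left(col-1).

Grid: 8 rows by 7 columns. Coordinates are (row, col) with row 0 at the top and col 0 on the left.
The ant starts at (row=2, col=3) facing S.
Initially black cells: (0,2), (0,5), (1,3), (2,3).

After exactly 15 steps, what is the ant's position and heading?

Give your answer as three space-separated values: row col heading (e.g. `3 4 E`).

Step 1: on BLACK (2,3): turn L to E, flip to white, move to (2,4). |black|=3
Step 2: on WHITE (2,4): turn R to S, flip to black, move to (3,4). |black|=4
Step 3: on WHITE (3,4): turn R to W, flip to black, move to (3,3). |black|=5
Step 4: on WHITE (3,3): turn R to N, flip to black, move to (2,3). |black|=6
Step 5: on WHITE (2,3): turn R to E, flip to black, move to (2,4). |black|=7
Step 6: on BLACK (2,4): turn L to N, flip to white, move to (1,4). |black|=6
Step 7: on WHITE (1,4): turn R to E, flip to black, move to (1,5). |black|=7
Step 8: on WHITE (1,5): turn R to S, flip to black, move to (2,5). |black|=8
Step 9: on WHITE (2,5): turn R to W, flip to black, move to (2,4). |black|=9
Step 10: on WHITE (2,4): turn R to N, flip to black, move to (1,4). |black|=10
Step 11: on BLACK (1,4): turn L to W, flip to white, move to (1,3). |black|=9
Step 12: on BLACK (1,3): turn L to S, flip to white, move to (2,3). |black|=8
Step 13: on BLACK (2,3): turn L to E, flip to white, move to (2,4). |black|=7
Step 14: on BLACK (2,4): turn L to N, flip to white, move to (1,4). |black|=6
Step 15: on WHITE (1,4): turn R to E, flip to black, move to (1,5). |black|=7

Answer: 1 5 E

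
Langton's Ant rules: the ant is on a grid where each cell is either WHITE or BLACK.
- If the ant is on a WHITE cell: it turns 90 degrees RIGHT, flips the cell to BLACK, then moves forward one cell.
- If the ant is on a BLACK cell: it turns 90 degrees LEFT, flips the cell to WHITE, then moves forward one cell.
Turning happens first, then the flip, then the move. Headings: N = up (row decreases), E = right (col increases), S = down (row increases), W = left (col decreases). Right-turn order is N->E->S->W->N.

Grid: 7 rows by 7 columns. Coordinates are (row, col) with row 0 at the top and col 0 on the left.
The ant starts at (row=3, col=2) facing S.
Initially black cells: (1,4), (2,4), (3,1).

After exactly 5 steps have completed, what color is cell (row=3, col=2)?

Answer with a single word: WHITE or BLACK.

Step 1: on WHITE (3,2): turn R to W, flip to black, move to (3,1). |black|=4
Step 2: on BLACK (3,1): turn L to S, flip to white, move to (4,1). |black|=3
Step 3: on WHITE (4,1): turn R to W, flip to black, move to (4,0). |black|=4
Step 4: on WHITE (4,0): turn R to N, flip to black, move to (3,0). |black|=5
Step 5: on WHITE (3,0): turn R to E, flip to black, move to (3,1). |black|=6

Answer: BLACK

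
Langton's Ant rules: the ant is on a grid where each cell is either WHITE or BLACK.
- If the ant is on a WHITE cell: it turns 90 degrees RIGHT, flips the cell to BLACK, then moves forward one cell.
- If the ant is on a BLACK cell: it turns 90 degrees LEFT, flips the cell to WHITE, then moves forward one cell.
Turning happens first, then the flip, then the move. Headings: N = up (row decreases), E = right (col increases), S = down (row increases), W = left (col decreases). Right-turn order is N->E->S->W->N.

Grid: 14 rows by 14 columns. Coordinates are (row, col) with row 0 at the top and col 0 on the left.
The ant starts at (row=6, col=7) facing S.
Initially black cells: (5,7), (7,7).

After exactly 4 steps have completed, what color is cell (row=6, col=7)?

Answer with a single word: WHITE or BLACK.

Step 1: on WHITE (6,7): turn R to W, flip to black, move to (6,6). |black|=3
Step 2: on WHITE (6,6): turn R to N, flip to black, move to (5,6). |black|=4
Step 3: on WHITE (5,6): turn R to E, flip to black, move to (5,7). |black|=5
Step 4: on BLACK (5,7): turn L to N, flip to white, move to (4,7). |black|=4

Answer: BLACK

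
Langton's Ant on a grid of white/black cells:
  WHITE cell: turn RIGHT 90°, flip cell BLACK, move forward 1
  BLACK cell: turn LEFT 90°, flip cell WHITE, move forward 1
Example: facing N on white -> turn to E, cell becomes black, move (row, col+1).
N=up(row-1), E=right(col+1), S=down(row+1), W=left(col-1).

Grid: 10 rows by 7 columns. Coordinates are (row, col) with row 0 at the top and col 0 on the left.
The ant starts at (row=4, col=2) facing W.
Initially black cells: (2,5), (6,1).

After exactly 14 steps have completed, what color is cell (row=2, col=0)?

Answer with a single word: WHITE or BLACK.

Step 1: on WHITE (4,2): turn R to N, flip to black, move to (3,2). |black|=3
Step 2: on WHITE (3,2): turn R to E, flip to black, move to (3,3). |black|=4
Step 3: on WHITE (3,3): turn R to S, flip to black, move to (4,3). |black|=5
Step 4: on WHITE (4,3): turn R to W, flip to black, move to (4,2). |black|=6
Step 5: on BLACK (4,2): turn L to S, flip to white, move to (5,2). |black|=5
Step 6: on WHITE (5,2): turn R to W, flip to black, move to (5,1). |black|=6
Step 7: on WHITE (5,1): turn R to N, flip to black, move to (4,1). |black|=7
Step 8: on WHITE (4,1): turn R to E, flip to black, move to (4,2). |black|=8
Step 9: on WHITE (4,2): turn R to S, flip to black, move to (5,2). |black|=9
Step 10: on BLACK (5,2): turn L to E, flip to white, move to (5,3). |black|=8
Step 11: on WHITE (5,3): turn R to S, flip to black, move to (6,3). |black|=9
Step 12: on WHITE (6,3): turn R to W, flip to black, move to (6,2). |black|=10
Step 13: on WHITE (6,2): turn R to N, flip to black, move to (5,2). |black|=11
Step 14: on WHITE (5,2): turn R to E, flip to black, move to (5,3). |black|=12

Answer: WHITE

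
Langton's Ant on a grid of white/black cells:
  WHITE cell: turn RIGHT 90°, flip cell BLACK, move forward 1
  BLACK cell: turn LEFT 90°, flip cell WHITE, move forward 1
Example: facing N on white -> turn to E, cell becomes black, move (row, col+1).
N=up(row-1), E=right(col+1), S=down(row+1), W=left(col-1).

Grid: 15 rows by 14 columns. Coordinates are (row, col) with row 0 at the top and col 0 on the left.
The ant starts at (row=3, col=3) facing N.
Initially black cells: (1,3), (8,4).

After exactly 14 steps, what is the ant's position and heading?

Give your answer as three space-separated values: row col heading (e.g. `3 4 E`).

Step 1: on WHITE (3,3): turn R to E, flip to black, move to (3,4). |black|=3
Step 2: on WHITE (3,4): turn R to S, flip to black, move to (4,4). |black|=4
Step 3: on WHITE (4,4): turn R to W, flip to black, move to (4,3). |black|=5
Step 4: on WHITE (4,3): turn R to N, flip to black, move to (3,3). |black|=6
Step 5: on BLACK (3,3): turn L to W, flip to white, move to (3,2). |black|=5
Step 6: on WHITE (3,2): turn R to N, flip to black, move to (2,2). |black|=6
Step 7: on WHITE (2,2): turn R to E, flip to black, move to (2,3). |black|=7
Step 8: on WHITE (2,3): turn R to S, flip to black, move to (3,3). |black|=8
Step 9: on WHITE (3,3): turn R to W, flip to black, move to (3,2). |black|=9
Step 10: on BLACK (3,2): turn L to S, flip to white, move to (4,2). |black|=8
Step 11: on WHITE (4,2): turn R to W, flip to black, move to (4,1). |black|=9
Step 12: on WHITE (4,1): turn R to N, flip to black, move to (3,1). |black|=10
Step 13: on WHITE (3,1): turn R to E, flip to black, move to (3,2). |black|=11
Step 14: on WHITE (3,2): turn R to S, flip to black, move to (4,2). |black|=12

Answer: 4 2 S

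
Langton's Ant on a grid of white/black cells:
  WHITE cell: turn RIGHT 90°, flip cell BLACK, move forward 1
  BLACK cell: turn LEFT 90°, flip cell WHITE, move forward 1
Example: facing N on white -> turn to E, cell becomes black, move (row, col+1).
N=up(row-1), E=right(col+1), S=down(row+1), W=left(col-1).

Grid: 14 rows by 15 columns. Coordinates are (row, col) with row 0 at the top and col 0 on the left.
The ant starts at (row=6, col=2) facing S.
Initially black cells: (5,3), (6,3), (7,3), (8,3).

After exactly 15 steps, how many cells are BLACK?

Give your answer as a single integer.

Step 1: on WHITE (6,2): turn R to W, flip to black, move to (6,1). |black|=5
Step 2: on WHITE (6,1): turn R to N, flip to black, move to (5,1). |black|=6
Step 3: on WHITE (5,1): turn R to E, flip to black, move to (5,2). |black|=7
Step 4: on WHITE (5,2): turn R to S, flip to black, move to (6,2). |black|=8
Step 5: on BLACK (6,2): turn L to E, flip to white, move to (6,3). |black|=7
Step 6: on BLACK (6,3): turn L to N, flip to white, move to (5,3). |black|=6
Step 7: on BLACK (5,3): turn L to W, flip to white, move to (5,2). |black|=5
Step 8: on BLACK (5,2): turn L to S, flip to white, move to (6,2). |black|=4
Step 9: on WHITE (6,2): turn R to W, flip to black, move to (6,1). |black|=5
Step 10: on BLACK (6,1): turn L to S, flip to white, move to (7,1). |black|=4
Step 11: on WHITE (7,1): turn R to W, flip to black, move to (7,0). |black|=5
Step 12: on WHITE (7,0): turn R to N, flip to black, move to (6,0). |black|=6
Step 13: on WHITE (6,0): turn R to E, flip to black, move to (6,1). |black|=7
Step 14: on WHITE (6,1): turn R to S, flip to black, move to (7,1). |black|=8
Step 15: on BLACK (7,1): turn L to E, flip to white, move to (7,2). |black|=7

Answer: 7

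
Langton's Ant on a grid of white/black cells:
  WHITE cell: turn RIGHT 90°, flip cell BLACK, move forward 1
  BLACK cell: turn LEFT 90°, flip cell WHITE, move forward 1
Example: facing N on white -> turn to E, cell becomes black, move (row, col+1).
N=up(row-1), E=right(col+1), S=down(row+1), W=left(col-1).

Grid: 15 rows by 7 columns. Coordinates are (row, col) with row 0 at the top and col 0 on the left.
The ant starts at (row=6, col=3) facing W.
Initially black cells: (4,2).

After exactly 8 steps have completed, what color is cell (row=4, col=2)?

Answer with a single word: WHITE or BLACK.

Step 1: on WHITE (6,3): turn R to N, flip to black, move to (5,3). |black|=2
Step 2: on WHITE (5,3): turn R to E, flip to black, move to (5,4). |black|=3
Step 3: on WHITE (5,4): turn R to S, flip to black, move to (6,4). |black|=4
Step 4: on WHITE (6,4): turn R to W, flip to black, move to (6,3). |black|=5
Step 5: on BLACK (6,3): turn L to S, flip to white, move to (7,3). |black|=4
Step 6: on WHITE (7,3): turn R to W, flip to black, move to (7,2). |black|=5
Step 7: on WHITE (7,2): turn R to N, flip to black, move to (6,2). |black|=6
Step 8: on WHITE (6,2): turn R to E, flip to black, move to (6,3). |black|=7

Answer: BLACK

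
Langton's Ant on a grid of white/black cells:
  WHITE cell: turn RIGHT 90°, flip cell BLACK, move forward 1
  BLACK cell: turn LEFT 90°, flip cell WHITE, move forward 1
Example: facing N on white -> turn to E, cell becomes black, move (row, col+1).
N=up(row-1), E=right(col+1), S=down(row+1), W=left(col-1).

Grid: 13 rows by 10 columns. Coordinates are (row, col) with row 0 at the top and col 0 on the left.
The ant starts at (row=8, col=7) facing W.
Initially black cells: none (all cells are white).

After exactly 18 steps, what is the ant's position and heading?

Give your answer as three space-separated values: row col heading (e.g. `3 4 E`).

Answer: 9 8 E

Derivation:
Step 1: on WHITE (8,7): turn R to N, flip to black, move to (7,7). |black|=1
Step 2: on WHITE (7,7): turn R to E, flip to black, move to (7,8). |black|=2
Step 3: on WHITE (7,8): turn R to S, flip to black, move to (8,8). |black|=3
Step 4: on WHITE (8,8): turn R to W, flip to black, move to (8,7). |black|=4
Step 5: on BLACK (8,7): turn L to S, flip to white, move to (9,7). |black|=3
Step 6: on WHITE (9,7): turn R to W, flip to black, move to (9,6). |black|=4
Step 7: on WHITE (9,6): turn R to N, flip to black, move to (8,6). |black|=5
Step 8: on WHITE (8,6): turn R to E, flip to black, move to (8,7). |black|=6
Step 9: on WHITE (8,7): turn R to S, flip to black, move to (9,7). |black|=7
Step 10: on BLACK (9,7): turn L to E, flip to white, move to (9,8). |black|=6
Step 11: on WHITE (9,8): turn R to S, flip to black, move to (10,8). |black|=7
Step 12: on WHITE (10,8): turn R to W, flip to black, move to (10,7). |black|=8
Step 13: on WHITE (10,7): turn R to N, flip to black, move to (9,7). |black|=9
Step 14: on WHITE (9,7): turn R to E, flip to black, move to (9,8). |black|=10
Step 15: on BLACK (9,8): turn L to N, flip to white, move to (8,8). |black|=9
Step 16: on BLACK (8,8): turn L to W, flip to white, move to (8,7). |black|=8
Step 17: on BLACK (8,7): turn L to S, flip to white, move to (9,7). |black|=7
Step 18: on BLACK (9,7): turn L to E, flip to white, move to (9,8). |black|=6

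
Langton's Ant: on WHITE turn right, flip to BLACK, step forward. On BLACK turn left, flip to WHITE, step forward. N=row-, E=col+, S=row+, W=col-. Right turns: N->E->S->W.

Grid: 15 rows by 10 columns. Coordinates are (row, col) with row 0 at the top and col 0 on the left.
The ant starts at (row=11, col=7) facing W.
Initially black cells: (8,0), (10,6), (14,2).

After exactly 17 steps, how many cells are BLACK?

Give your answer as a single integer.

Answer: 10

Derivation:
Step 1: on WHITE (11,7): turn R to N, flip to black, move to (10,7). |black|=4
Step 2: on WHITE (10,7): turn R to E, flip to black, move to (10,8). |black|=5
Step 3: on WHITE (10,8): turn R to S, flip to black, move to (11,8). |black|=6
Step 4: on WHITE (11,8): turn R to W, flip to black, move to (11,7). |black|=7
Step 5: on BLACK (11,7): turn L to S, flip to white, move to (12,7). |black|=6
Step 6: on WHITE (12,7): turn R to W, flip to black, move to (12,6). |black|=7
Step 7: on WHITE (12,6): turn R to N, flip to black, move to (11,6). |black|=8
Step 8: on WHITE (11,6): turn R to E, flip to black, move to (11,7). |black|=9
Step 9: on WHITE (11,7): turn R to S, flip to black, move to (12,7). |black|=10
Step 10: on BLACK (12,7): turn L to E, flip to white, move to (12,8). |black|=9
Step 11: on WHITE (12,8): turn R to S, flip to black, move to (13,8). |black|=10
Step 12: on WHITE (13,8): turn R to W, flip to black, move to (13,7). |black|=11
Step 13: on WHITE (13,7): turn R to N, flip to black, move to (12,7). |black|=12
Step 14: on WHITE (12,7): turn R to E, flip to black, move to (12,8). |black|=13
Step 15: on BLACK (12,8): turn L to N, flip to white, move to (11,8). |black|=12
Step 16: on BLACK (11,8): turn L to W, flip to white, move to (11,7). |black|=11
Step 17: on BLACK (11,7): turn L to S, flip to white, move to (12,7). |black|=10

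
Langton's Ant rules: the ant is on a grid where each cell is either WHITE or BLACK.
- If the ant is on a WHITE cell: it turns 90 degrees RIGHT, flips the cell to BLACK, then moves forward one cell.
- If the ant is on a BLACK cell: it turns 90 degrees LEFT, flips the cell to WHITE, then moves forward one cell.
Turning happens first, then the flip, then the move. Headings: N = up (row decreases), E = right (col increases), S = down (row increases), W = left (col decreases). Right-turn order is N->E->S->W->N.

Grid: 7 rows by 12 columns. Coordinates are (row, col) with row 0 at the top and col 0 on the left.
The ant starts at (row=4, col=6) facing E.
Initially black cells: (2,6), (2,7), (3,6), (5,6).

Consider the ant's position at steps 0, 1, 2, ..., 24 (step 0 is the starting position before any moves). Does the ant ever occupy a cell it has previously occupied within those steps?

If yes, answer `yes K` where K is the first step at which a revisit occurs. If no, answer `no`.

Answer: yes 5

Derivation:
Step 1: on WHITE (4,6): turn R to S, flip to black, move to (5,6). |black|=5 — new cell
Step 2: on BLACK (5,6): turn L to E, flip to white, move to (5,7). |black|=4 — new cell
Step 3: on WHITE (5,7): turn R to S, flip to black, move to (6,7). |black|=5 — new cell
Step 4: on WHITE (6,7): turn R to W, flip to black, move to (6,6). |black|=6 — new cell
Step 5: on WHITE (6,6): turn R to N, flip to black, move to (5,6). |black|=7 — REVISIT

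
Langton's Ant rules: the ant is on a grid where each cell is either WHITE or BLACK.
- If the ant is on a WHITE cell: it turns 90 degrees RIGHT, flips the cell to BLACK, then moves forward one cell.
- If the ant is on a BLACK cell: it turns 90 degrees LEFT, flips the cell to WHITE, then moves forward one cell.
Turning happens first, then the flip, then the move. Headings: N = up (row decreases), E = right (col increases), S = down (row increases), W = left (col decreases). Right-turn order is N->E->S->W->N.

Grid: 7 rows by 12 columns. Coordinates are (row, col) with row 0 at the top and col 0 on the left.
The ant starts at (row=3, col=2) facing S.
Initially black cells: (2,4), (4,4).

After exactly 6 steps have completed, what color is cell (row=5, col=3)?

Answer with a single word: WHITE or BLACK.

Answer: WHITE

Derivation:
Step 1: on WHITE (3,2): turn R to W, flip to black, move to (3,1). |black|=3
Step 2: on WHITE (3,1): turn R to N, flip to black, move to (2,1). |black|=4
Step 3: on WHITE (2,1): turn R to E, flip to black, move to (2,2). |black|=5
Step 4: on WHITE (2,2): turn R to S, flip to black, move to (3,2). |black|=6
Step 5: on BLACK (3,2): turn L to E, flip to white, move to (3,3). |black|=5
Step 6: on WHITE (3,3): turn R to S, flip to black, move to (4,3). |black|=6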